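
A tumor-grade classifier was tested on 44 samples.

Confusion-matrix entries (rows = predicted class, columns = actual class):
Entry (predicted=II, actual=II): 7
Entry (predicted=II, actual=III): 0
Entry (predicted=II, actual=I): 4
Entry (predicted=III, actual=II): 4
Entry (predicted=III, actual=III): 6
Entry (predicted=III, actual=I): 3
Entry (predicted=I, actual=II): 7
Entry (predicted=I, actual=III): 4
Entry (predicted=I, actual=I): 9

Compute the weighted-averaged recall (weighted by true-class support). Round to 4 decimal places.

Per-class recall (TP/(TP+FN)):
  II: TP=7, FN=4+7=11 → 7/18 = 0.38889
  III: TP=6, FN=0+4=4 → 6/10 = 0.60000
  I: TP=9, FN=4+3=7 → 9/16 = 0.56250
Weighted-recall = Σ (supportᵢ/N)·recallᵢ with N=44: (18/44)·0.38889 + (10/44)·0.60000 + (16/44)·0.56250 = 0.5000

0.5000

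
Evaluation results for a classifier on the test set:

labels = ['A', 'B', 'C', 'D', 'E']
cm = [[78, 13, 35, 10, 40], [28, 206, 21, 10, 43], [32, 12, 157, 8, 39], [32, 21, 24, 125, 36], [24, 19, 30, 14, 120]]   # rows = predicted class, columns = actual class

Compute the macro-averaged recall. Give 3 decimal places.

0.586

Per-class recall (TP/(TP+FN)):
  A: TP=78, FN=28+32+32+24=116 → 78/194 = 0.4021
  B: TP=206, FN=13+12+21+19=65 → 206/271 = 0.7601
  C: TP=157, FN=35+21+24+30=110 → 157/267 = 0.5880
  D: TP=125, FN=10+10+8+14=42 → 125/167 = 0.7485
  E: TP=120, FN=40+43+39+36=158 → 120/278 = 0.4317
Macro-recall = mean = (0.4021 + 0.7601 + 0.5880 + 0.7485 + 0.4317) / 5 = 0.586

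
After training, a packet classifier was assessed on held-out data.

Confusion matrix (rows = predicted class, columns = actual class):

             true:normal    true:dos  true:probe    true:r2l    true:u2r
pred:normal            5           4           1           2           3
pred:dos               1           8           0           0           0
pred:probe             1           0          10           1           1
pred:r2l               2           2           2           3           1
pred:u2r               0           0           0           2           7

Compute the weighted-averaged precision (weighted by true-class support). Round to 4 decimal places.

Per-class precision (TP/(TP+FP)):
  normal: TP=5, FP=4+1+2+3=10 → 5/15 = 0.33333
  dos: TP=8, FP=1+0+0+0=1 → 8/9 = 0.88889
  probe: TP=10, FP=1+0+1+1=3 → 10/13 = 0.76923
  r2l: TP=3, FP=2+2+2+1=7 → 3/10 = 0.30000
  u2r: TP=7, FP=0+0+0+2=2 → 7/9 = 0.77778
Weighted-precision = Σ (supportᵢ/N)·precisionᵢ with N=56: (9/56)·0.33333 + (14/56)·0.88889 + (13/56)·0.76923 + (8/56)·0.30000 + (12/56)·0.77778 = 0.6639

0.6639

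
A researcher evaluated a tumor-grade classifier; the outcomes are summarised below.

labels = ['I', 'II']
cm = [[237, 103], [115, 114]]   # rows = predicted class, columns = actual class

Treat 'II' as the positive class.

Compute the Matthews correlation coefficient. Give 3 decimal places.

MCC = (TP·TN − FP·FN) / √((TP+FP)(TP+FN)(TN+FP)(TN+FN))
Numerator = 114·237 − 115·103 = 15173
Denominator = √(229·217·352·340) = √5947258240 = 77118.4689
MCC = 15173 / 77118.4689 = 0.197

0.197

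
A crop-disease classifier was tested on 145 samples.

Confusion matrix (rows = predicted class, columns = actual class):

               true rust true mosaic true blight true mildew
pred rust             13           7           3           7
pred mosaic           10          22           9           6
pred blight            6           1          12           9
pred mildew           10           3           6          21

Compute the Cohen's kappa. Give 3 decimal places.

Observed agreement pₒ = trace/N = 68/145 = 0.4690
Expected agreement pₑ = Σ (rowᵢ·colᵢ)/N² = (39·30 + 33·47 + 30·28 + 43·40)/145² = 0.2512
κ = (pₒ − pₑ)/(1 − pₑ) = (0.4690 − 0.2512)/(1 − 0.2512) = 0.291

0.291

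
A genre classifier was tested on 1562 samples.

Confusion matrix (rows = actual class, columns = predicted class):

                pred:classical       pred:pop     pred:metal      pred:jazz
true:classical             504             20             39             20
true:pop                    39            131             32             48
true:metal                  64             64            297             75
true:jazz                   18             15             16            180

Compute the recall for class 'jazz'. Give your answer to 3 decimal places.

0.786

Treat 'jazz' as positive and all other classes as negative.
recall = TP/(TP+FN).
jazz: TP=180, FN=18+15+16=49 → 180/229 = 0.7860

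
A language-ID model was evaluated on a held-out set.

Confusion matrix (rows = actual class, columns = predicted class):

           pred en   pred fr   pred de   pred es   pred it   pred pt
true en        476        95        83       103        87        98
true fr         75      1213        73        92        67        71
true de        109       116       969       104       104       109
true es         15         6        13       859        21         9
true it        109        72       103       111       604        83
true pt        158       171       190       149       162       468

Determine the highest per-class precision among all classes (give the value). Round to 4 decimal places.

0.7250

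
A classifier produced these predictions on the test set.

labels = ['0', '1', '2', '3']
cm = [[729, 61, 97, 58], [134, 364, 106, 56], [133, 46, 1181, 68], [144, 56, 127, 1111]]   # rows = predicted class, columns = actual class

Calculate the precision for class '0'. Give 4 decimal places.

precision = TP/(TP+FP).
0: TP=729, FP=61+97+58=216 → 729/945 = 0.77143

0.7714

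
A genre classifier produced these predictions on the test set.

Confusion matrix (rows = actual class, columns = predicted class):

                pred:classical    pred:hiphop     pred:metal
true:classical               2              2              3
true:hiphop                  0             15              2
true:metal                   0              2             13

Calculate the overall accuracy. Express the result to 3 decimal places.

0.769

Accuracy = trace / total = (2+15+13=30) / 39 = 30/39 = 0.769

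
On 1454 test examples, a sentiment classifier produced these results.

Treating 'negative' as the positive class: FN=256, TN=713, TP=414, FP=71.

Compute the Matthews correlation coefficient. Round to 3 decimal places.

0.558

MCC = (TP·TN − FP·FN) / √((TP+FP)(TP+FN)(TN+FP)(TN+FN))
Numerator = 414·713 − 71·256 = 277006
Denominator = √(485·670·784·969) = √246863215200 = 496853.3136
MCC = 277006 / 496853.3136 = 0.558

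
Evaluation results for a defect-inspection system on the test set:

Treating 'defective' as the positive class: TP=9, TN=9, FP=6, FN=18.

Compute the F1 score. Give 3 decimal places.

0.429

Precision = TP/(TP+FP) = 9/15 = 0.6000
Recall = TP/(TP+FN) = 9/27 = 0.3333
F1 = 2·TP/(2·TP+FP+FN) = 18/42 = 0.429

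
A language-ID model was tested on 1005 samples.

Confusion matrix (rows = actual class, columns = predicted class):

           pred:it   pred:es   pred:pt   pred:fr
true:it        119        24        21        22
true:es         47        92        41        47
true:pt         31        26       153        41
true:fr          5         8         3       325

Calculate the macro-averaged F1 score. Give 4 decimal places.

Per-class F1 score (2·TP/(2·TP+FP+FN)):
  it: TP=119, FP=47+31+5=83, FN=24+21+22=67 → 238/388 = 0.61340
  es: TP=92, FP=24+26+8=58, FN=47+41+47=135 → 184/377 = 0.48806
  pt: TP=153, FP=21+41+3=65, FN=31+26+41=98 → 306/469 = 0.65245
  fr: TP=325, FP=22+47+41=110, FN=5+8+3=16 → 650/776 = 0.83763
Macro-F1 score = mean = (0.61340 + 0.48806 + 0.65245 + 0.83763) / 4 = 0.6479

0.6479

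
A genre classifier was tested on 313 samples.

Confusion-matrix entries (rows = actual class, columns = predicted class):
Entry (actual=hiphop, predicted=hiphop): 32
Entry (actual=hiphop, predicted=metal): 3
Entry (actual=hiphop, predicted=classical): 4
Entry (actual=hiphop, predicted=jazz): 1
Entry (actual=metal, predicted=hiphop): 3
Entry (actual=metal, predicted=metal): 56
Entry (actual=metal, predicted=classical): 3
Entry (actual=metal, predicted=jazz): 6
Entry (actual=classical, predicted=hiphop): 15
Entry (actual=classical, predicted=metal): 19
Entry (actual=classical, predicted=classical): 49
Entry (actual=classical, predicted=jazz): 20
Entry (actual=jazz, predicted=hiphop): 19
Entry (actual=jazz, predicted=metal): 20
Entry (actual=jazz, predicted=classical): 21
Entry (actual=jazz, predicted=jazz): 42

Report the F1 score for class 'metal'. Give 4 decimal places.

0.6747

Treat 'metal' as positive and all other classes as negative.
F1 score = 2·TP/(2·TP+FP+FN).
metal: TP=56, FP=3+19+20=42, FN=3+3+6=12 → 112/166 = 0.67470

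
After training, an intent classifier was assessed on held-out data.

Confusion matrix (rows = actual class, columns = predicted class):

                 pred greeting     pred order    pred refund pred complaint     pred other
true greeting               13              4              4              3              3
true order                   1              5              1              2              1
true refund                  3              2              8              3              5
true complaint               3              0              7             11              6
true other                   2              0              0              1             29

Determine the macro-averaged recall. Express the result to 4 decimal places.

Per-class recall (TP/(TP+FN)):
  greeting: TP=13, FN=4+4+3+3=14 → 13/27 = 0.48148
  order: TP=5, FN=1+1+2+1=5 → 5/10 = 0.50000
  refund: TP=8, FN=3+2+3+5=13 → 8/21 = 0.38095
  complaint: TP=11, FN=3+0+7+6=16 → 11/27 = 0.40741
  other: TP=29, FN=2+0+0+1=3 → 29/32 = 0.90625
Macro-recall = mean = (0.48148 + 0.50000 + 0.38095 + 0.40741 + 0.90625) / 5 = 0.5352

0.5352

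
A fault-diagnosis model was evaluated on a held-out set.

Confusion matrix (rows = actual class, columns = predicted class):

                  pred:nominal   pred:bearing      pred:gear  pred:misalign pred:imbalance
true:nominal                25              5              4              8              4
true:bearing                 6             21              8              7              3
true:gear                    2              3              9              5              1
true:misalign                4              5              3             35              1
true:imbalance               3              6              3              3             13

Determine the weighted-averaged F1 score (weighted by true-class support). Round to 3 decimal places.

Per-class F1 score (2·TP/(2·TP+FP+FN)):
  nominal: TP=25, FP=6+2+4+3=15, FN=5+4+8+4=21 → 50/86 = 0.5814
  bearing: TP=21, FP=5+3+5+6=19, FN=6+8+7+3=24 → 42/85 = 0.4941
  gear: TP=9, FP=4+8+3+3=18, FN=2+3+5+1=11 → 18/47 = 0.3830
  misalign: TP=35, FP=8+7+5+3=23, FN=4+5+3+1=13 → 70/106 = 0.6604
  imbalance: TP=13, FP=4+3+1+1=9, FN=3+6+3+3=15 → 26/50 = 0.5200
Weighted-F1 score = Σ (supportᵢ/N)·F1 scoreᵢ with N=187: (46/187)·0.5814 + (45/187)·0.4941 + (20/187)·0.3830 + (48/187)·0.6604 + (28/187)·0.5200 = 0.550

0.550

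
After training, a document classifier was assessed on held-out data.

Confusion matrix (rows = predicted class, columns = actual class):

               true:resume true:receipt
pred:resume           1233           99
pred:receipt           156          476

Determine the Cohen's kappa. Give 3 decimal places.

0.695

Observed agreement pₒ = trace/N = 1709/1964 = 0.8702
Expected agreement pₑ = Σ (rowᵢ·colᵢ)/N² = (1389·1332 + 575·632)/1964² = 0.5739
κ = (pₒ − pₑ)/(1 − pₑ) = (0.8702 − 0.5739)/(1 − 0.5739) = 0.695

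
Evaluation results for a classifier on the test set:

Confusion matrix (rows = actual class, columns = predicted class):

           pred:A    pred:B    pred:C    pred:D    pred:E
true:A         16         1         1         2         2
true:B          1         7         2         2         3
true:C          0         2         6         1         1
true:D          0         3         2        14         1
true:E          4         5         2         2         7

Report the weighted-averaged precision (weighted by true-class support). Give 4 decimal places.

0.5810

Per-class precision (TP/(TP+FP)):
  A: TP=16, FP=1+0+0+4=5 → 16/21 = 0.76190
  B: TP=7, FP=1+2+3+5=11 → 7/18 = 0.38889
  C: TP=6, FP=1+2+2+2=7 → 6/13 = 0.46154
  D: TP=14, FP=2+2+1+2=7 → 14/21 = 0.66667
  E: TP=7, FP=2+3+1+1=7 → 7/14 = 0.50000
Weighted-precision = Σ (supportᵢ/N)·precisionᵢ with N=87: (22/87)·0.76190 + (15/87)·0.38889 + (10/87)·0.46154 + (20/87)·0.66667 + (20/87)·0.50000 = 0.5810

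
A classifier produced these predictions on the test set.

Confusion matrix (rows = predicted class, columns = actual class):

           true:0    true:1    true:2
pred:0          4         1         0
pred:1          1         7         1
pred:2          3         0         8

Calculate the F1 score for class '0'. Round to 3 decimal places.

Take TP from the diagonal, FP from the rest of the '0' prediction marginal, FN from the rest of the '0' actual marginal.
F1 score = 2·TP/(2·TP+FP+FN).
0: TP=4, FP=1+0=1, FN=1+3=4 → 8/13 = 0.6154

0.615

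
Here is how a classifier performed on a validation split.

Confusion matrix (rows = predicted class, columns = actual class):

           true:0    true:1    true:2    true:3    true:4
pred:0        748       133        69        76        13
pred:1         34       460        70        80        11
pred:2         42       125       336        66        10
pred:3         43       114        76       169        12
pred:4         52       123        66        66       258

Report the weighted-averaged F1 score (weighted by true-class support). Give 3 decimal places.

0.600

Per-class F1 score (2·TP/(2·TP+FP+FN)):
  0: TP=748, FP=133+69+76+13=291, FN=34+42+43+52=171 → 1496/1958 = 0.7640
  1: TP=460, FP=34+70+80+11=195, FN=133+125+114+123=495 → 920/1610 = 0.5714
  2: TP=336, FP=42+125+66+10=243, FN=69+70+76+66=281 → 672/1196 = 0.5619
  3: TP=169, FP=43+114+76+12=245, FN=76+80+66+66=288 → 338/871 = 0.3881
  4: TP=258, FP=52+123+66+66=307, FN=13+11+10+12=46 → 516/869 = 0.5938
Weighted-F1 score = Σ (supportᵢ/N)·F1 scoreᵢ with N=3252: (919/3252)·0.7640 + (955/3252)·0.5714 + (617/3252)·0.5619 + (457/3252)·0.3881 + (304/3252)·0.5938 = 0.600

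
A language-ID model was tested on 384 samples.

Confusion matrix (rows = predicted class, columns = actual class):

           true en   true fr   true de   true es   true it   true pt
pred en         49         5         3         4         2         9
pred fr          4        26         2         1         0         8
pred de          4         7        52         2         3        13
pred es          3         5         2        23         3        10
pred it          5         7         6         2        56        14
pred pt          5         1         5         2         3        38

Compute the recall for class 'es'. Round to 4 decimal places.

recall = TP/(TP+FN).
es: TP=23, FN=4+1+2+2+2=11 → 23/34 = 0.67647

0.6765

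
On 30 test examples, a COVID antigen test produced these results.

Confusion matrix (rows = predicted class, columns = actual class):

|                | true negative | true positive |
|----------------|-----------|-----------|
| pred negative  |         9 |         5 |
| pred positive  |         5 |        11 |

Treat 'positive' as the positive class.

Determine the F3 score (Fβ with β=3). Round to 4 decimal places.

0.6875

Fβ = (1+β²)·TP / ((1+β²)·TP + β²·FN + FP), with β²=9
= 10·11 / (10·11 + 9·5 + 5) = 0.6875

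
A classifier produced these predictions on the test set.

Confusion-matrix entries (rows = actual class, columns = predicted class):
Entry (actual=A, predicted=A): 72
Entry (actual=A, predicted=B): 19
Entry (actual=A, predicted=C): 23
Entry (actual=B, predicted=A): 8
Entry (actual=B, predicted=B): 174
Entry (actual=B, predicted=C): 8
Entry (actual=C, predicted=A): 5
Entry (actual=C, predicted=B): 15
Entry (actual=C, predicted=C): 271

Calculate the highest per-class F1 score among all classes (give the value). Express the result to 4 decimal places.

0.9140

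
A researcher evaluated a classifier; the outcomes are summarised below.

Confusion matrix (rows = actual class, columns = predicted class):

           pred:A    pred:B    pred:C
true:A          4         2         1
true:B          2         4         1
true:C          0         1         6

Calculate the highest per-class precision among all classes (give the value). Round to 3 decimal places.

Per-class precision (TP/(TP+FP)):
  A: TP=4, FP=2+0=2 → 4/6 = 0.6667
  B: TP=4, FP=2+1=3 → 4/7 = 0.5714
  C: TP=6, FP=1+1=2 → 6/8 = 0.7500
Highest is class 'C' with precision = 0.750.

0.750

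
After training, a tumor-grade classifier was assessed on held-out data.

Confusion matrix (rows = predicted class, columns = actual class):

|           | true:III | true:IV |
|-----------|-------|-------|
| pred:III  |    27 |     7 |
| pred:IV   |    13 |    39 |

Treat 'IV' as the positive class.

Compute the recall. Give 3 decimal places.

Recall = TP/(TP+FN) = 39/(39+7) = 39/46 = 0.848

0.848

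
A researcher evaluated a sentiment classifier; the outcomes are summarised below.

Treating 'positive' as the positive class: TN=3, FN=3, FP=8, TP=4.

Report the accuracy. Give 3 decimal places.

Accuracy = (TP+TN)/N = (4+3)/18 = 0.389

0.389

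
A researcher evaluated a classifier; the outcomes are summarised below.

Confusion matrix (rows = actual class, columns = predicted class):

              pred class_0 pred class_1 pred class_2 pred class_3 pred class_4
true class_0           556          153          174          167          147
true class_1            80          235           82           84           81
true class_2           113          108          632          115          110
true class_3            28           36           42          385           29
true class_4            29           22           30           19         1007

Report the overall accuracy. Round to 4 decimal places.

0.6306

Accuracy = trace / total = (556+235+632+385+1007=2815) / 4464 = 2815/4464 = 0.6306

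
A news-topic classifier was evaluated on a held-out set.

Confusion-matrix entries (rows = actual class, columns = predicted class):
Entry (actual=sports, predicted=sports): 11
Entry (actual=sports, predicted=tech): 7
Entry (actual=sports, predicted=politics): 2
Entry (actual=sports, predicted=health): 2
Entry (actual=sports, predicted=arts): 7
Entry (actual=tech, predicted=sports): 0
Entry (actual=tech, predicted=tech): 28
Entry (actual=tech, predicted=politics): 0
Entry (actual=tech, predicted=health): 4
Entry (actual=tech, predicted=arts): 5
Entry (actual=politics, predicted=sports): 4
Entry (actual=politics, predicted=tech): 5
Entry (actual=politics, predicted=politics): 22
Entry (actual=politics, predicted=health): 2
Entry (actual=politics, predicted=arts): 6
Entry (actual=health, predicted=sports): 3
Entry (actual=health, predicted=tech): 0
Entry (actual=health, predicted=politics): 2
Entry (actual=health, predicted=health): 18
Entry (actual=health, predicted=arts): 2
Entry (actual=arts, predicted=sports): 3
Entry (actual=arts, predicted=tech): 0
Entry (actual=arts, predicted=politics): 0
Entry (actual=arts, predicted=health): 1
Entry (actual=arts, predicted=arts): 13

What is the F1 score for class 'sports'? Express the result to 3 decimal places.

One-vs-rest for 'sports': TP = diagonal; FP = other classes predicted 'sports'; FN = 'sports' predicted as other.
F1 score = 2·TP/(2·TP+FP+FN).
sports: TP=11, FP=0+4+3+3=10, FN=7+2+2+7=18 → 22/50 = 0.4400

0.440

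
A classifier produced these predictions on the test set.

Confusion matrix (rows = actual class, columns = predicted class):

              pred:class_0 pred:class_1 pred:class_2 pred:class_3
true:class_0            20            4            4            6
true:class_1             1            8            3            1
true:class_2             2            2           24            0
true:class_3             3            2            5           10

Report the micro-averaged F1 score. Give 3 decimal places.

0.653

Micro-averaging pools counts across classes: ΣTP=62, ΣFP=33, ΣFN=33.
Micro-F1 score = 2·TP/(2·TP+FP+FN) on pooled counts = 0.653 (equals overall accuracy in single-label multiclass).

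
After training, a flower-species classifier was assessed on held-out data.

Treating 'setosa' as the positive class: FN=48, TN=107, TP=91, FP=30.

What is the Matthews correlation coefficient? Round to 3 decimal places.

0.439

MCC = (TP·TN − FP·FN) / √((TP+FP)(TP+FN)(TN+FP)(TN+FN))
Numerator = 91·107 − 30·48 = 8297
Denominator = √(121·139·137·155) = √357151465 = 18898.4514
MCC = 8297 / 18898.4514 = 0.439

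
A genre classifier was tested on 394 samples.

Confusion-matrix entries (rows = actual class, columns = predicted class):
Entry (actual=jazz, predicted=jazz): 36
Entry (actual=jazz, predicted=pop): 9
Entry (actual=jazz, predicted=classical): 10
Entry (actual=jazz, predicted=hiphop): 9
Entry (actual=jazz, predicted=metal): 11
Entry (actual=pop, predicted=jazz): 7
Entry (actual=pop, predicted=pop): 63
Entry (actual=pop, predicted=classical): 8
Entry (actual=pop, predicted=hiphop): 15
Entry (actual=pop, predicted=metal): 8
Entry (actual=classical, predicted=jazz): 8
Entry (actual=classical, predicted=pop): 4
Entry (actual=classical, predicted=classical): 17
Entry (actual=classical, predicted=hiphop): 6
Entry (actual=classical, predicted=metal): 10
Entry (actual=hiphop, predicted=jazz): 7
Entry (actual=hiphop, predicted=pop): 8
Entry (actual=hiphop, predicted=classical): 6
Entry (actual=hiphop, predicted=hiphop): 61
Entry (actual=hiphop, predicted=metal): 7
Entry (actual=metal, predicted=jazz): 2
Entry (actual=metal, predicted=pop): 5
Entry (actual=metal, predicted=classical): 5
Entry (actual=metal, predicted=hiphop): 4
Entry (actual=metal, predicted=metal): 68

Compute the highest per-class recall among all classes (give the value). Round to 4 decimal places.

Per-class recall (TP/(TP+FN)):
  jazz: TP=36, FN=9+10+9+11=39 → 36/75 = 0.48000
  pop: TP=63, FN=7+8+15+8=38 → 63/101 = 0.62376
  classical: TP=17, FN=8+4+6+10=28 → 17/45 = 0.37778
  hiphop: TP=61, FN=7+8+6+7=28 → 61/89 = 0.68539
  metal: TP=68, FN=2+5+5+4=16 → 68/84 = 0.80952
Highest is class 'metal' with recall = 0.8095.

0.8095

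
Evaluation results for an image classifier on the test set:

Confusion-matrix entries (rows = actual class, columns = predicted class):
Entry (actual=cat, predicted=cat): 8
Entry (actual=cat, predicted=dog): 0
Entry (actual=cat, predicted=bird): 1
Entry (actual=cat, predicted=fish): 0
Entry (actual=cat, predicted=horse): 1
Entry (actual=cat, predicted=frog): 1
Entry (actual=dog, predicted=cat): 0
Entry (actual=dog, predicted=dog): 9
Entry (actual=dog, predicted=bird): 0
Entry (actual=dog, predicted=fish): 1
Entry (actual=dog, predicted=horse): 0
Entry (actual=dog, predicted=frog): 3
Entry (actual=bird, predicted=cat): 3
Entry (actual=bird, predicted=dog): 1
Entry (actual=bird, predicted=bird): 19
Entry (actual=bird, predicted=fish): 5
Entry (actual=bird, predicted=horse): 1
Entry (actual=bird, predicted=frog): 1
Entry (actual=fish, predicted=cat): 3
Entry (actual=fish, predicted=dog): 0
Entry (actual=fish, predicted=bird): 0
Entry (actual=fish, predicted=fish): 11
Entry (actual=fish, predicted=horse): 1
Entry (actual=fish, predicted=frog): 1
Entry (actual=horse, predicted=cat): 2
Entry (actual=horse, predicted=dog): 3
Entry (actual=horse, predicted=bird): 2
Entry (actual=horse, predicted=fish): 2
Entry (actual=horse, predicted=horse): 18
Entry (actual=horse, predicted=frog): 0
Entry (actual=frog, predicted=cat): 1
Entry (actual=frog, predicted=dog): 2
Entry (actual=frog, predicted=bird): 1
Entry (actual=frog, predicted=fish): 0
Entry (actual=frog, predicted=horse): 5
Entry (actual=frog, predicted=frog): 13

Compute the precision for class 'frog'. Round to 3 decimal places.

0.684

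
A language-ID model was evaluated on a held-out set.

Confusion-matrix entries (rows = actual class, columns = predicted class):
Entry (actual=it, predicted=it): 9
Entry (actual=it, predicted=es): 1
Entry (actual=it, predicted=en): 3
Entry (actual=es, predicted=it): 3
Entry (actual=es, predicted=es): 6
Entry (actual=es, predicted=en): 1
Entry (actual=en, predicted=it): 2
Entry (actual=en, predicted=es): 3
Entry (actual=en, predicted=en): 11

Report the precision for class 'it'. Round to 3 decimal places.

precision = TP/(TP+FP).
it: TP=9, FP=3+2=5 → 9/14 = 0.6429

0.643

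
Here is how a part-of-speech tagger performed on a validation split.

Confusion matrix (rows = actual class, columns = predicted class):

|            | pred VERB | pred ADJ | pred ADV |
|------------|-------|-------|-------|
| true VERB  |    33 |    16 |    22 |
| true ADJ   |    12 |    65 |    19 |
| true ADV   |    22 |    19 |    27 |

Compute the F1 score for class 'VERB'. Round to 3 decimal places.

Take TP from the diagonal, FP from the rest of the 'VERB' prediction marginal, FN from the rest of the 'VERB' actual marginal.
F1 score = 2·TP/(2·TP+FP+FN).
VERB: TP=33, FP=12+22=34, FN=16+22=38 → 66/138 = 0.4783

0.478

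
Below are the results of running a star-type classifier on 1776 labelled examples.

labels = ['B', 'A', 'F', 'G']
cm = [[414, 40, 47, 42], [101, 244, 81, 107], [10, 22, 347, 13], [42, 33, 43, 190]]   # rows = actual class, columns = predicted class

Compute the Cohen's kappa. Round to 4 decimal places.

Observed agreement pₒ = trace/N = 1195/1776 = 0.67286
Expected agreement pₑ = Σ (rowᵢ·colᵢ)/N² = (543·567 + 533·339 + 392·518 + 308·352)/1776² = 0.25364
κ = (pₒ − pₑ)/(1 − pₑ) = (0.67286 − 0.25364)/(1 − 0.25364) = 0.5617

0.5617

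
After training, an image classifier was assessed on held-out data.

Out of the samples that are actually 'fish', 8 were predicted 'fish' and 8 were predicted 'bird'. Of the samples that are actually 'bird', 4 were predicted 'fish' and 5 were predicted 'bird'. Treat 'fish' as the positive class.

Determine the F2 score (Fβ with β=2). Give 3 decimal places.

0.526

Fβ = (1+β²)·TP / ((1+β²)·TP + β²·FN + FP), with β²=4
= 5·8 / (5·8 + 4·8 + 4) = 0.526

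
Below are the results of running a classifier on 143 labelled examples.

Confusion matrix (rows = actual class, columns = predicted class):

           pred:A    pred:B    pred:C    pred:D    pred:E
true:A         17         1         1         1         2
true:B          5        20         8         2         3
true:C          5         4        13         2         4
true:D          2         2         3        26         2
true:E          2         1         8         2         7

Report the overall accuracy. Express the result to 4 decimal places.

0.5804

Accuracy = trace / total = (17+20+13+26+7=83) / 143 = 83/143 = 0.5804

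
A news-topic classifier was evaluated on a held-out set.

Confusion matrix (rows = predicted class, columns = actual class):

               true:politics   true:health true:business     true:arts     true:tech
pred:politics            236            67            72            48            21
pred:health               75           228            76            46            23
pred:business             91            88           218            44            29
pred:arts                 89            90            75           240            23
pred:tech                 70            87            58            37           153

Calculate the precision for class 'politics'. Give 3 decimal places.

0.532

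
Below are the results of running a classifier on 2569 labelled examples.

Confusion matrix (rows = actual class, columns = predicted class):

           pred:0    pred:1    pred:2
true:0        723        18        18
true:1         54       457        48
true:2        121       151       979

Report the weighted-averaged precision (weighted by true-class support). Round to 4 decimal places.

0.8529

Per-class precision (TP/(TP+FP)):
  0: TP=723, FP=54+121=175 → 723/898 = 0.80512
  1: TP=457, FP=18+151=169 → 457/626 = 0.73003
  2: TP=979, FP=18+48=66 → 979/1045 = 0.93684
Weighted-precision = Σ (supportᵢ/N)·precisionᵢ with N=2569: (759/2569)·0.80512 + (559/2569)·0.73003 + (1251/2569)·0.93684 = 0.8529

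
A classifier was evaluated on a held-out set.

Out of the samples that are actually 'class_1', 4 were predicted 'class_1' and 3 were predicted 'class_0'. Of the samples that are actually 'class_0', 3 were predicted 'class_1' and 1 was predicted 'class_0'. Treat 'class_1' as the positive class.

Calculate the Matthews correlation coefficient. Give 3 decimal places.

-0.179

MCC = (TP·TN − FP·FN) / √((TP+FP)(TP+FN)(TN+FP)(TN+FN))
Numerator = 4·1 − 3·3 = -5
Denominator = √(7·7·4·4) = √784 = 28.0000
MCC = -5 / 28.0000 = -0.179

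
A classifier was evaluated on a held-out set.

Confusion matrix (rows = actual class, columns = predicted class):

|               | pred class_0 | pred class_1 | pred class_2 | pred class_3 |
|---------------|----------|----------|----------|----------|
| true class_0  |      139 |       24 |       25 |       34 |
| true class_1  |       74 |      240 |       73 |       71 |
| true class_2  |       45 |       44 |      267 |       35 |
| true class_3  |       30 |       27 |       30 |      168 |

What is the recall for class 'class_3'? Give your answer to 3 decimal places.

0.659

recall = TP/(TP+FN).
class_3: TP=168, FN=30+27+30=87 → 168/255 = 0.6588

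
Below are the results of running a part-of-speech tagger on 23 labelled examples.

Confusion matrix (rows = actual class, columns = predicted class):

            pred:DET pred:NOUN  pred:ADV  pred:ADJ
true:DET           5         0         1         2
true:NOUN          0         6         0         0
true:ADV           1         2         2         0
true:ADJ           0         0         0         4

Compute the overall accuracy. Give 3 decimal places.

0.739

Accuracy = trace / total = (5+6+2+4=17) / 23 = 17/23 = 0.739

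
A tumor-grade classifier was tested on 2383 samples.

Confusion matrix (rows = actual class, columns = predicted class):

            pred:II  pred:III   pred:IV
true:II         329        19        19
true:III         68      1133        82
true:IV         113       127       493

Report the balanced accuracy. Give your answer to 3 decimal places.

0.817

Balanced accuracy = mean of per-class recall.
  II: recall = 329/367 = 0.8965
  III: recall = 1133/1283 = 0.8831
  IV: recall = 493/733 = 0.6726
Mean = (0.8965 + 0.8831 + 0.6726) / 3 = 0.817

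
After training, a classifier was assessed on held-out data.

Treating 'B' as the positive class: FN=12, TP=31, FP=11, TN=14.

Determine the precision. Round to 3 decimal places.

Precision = TP/(TP+FP) = 31/(31+11) = 31/42 = 0.738

0.738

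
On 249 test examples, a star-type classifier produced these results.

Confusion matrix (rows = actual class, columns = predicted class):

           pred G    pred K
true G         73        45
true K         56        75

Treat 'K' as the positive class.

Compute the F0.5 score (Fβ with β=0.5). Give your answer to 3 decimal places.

Fβ = (1+β²)·TP / ((1+β²)·TP + β²·FN + FP), with β²=1/4
= 1.25·75 / (1.25·75 + 0.25·56 + 45) = 0.614

0.614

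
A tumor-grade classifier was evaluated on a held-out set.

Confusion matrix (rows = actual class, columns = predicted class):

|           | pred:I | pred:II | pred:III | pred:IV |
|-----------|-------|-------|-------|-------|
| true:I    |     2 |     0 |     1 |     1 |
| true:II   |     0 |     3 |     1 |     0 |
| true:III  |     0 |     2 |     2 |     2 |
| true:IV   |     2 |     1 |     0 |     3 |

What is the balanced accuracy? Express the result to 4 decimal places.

0.5208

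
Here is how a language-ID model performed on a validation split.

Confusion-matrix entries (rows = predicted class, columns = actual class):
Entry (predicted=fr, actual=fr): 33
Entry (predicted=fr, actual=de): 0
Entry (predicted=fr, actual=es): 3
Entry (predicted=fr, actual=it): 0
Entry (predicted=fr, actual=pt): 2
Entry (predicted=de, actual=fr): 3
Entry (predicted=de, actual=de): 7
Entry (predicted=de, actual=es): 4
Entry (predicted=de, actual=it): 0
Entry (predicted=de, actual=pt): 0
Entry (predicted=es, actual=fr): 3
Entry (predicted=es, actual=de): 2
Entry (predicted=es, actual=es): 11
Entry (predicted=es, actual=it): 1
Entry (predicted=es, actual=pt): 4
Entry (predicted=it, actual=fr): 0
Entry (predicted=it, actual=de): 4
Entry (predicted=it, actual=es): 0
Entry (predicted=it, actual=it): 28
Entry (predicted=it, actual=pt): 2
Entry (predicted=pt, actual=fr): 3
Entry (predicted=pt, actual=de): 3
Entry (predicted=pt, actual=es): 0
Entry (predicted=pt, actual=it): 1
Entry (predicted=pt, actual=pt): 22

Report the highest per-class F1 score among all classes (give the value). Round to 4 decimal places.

Per-class F1 score (2·TP/(2·TP+FP+FN)):
  fr: TP=33, FP=0+3+0+2=5, FN=3+3+0+3=9 → 66/80 = 0.82500
  de: TP=7, FP=3+4+0+0=7, FN=0+2+4+3=9 → 14/30 = 0.46667
  es: TP=11, FP=3+2+1+4=10, FN=3+4+0+0=7 → 22/39 = 0.56410
  it: TP=28, FP=0+4+0+2=6, FN=0+0+1+1=2 → 56/64 = 0.87500
  pt: TP=22, FP=3+3+0+1=7, FN=2+0+4+2=8 → 44/59 = 0.74576
Highest is class 'it' with F1 score = 0.8750.

0.8750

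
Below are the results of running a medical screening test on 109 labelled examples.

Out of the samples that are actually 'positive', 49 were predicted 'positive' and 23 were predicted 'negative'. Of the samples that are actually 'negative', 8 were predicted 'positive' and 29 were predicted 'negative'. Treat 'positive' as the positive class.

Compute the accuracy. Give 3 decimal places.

0.716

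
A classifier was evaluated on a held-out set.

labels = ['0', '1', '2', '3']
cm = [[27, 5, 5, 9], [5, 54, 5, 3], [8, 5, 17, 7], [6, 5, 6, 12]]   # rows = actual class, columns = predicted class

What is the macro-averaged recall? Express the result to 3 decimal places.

Per-class recall (TP/(TP+FN)):
  0: TP=27, FN=5+5+9=19 → 27/46 = 0.5870
  1: TP=54, FN=5+5+3=13 → 54/67 = 0.8060
  2: TP=17, FN=8+5+7=20 → 17/37 = 0.4595
  3: TP=12, FN=6+5+6=17 → 12/29 = 0.4138
Macro-recall = mean = (0.5870 + 0.8060 + 0.4595 + 0.4138) / 4 = 0.567

0.567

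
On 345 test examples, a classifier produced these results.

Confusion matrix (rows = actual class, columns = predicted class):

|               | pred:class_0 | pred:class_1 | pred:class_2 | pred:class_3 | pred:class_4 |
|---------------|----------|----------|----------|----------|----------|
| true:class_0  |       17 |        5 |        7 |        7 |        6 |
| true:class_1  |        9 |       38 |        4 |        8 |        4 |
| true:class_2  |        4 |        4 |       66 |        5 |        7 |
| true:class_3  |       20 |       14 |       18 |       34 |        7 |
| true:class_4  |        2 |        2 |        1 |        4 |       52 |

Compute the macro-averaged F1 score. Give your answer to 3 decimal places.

0.580

Per-class F1 score (2·TP/(2·TP+FP+FN)):
  class_0: TP=17, FP=9+4+20+2=35, FN=5+7+7+6=25 → 34/94 = 0.3617
  class_1: TP=38, FP=5+4+14+2=25, FN=9+4+8+4=25 → 76/126 = 0.6032
  class_2: TP=66, FP=7+4+18+1=30, FN=4+4+5+7=20 → 132/182 = 0.7253
  class_3: TP=34, FP=7+8+5+4=24, FN=20+14+18+7=59 → 68/151 = 0.4503
  class_4: TP=52, FP=6+4+7+7=24, FN=2+2+1+4=9 → 104/137 = 0.7591
Macro-F1 score = mean = (0.3617 + 0.6032 + 0.7253 + 0.4503 + 0.7591) / 5 = 0.580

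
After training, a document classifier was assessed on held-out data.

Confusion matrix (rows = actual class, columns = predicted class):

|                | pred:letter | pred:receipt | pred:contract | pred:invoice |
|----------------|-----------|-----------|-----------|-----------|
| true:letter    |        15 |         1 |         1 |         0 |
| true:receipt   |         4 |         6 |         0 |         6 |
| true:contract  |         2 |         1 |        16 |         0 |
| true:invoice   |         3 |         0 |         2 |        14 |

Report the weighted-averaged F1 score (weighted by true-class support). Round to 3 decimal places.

0.705

Per-class F1 score (2·TP/(2·TP+FP+FN)):
  letter: TP=15, FP=4+2+3=9, FN=1+1+0=2 → 30/41 = 0.7317
  receipt: TP=6, FP=1+1+0=2, FN=4+0+6=10 → 12/24 = 0.5000
  contract: TP=16, FP=1+0+2=3, FN=2+1+0=3 → 32/38 = 0.8421
  invoice: TP=14, FP=0+6+0=6, FN=3+0+2=5 → 28/39 = 0.7179
Weighted-F1 score = Σ (supportᵢ/N)·F1 scoreᵢ with N=71: (17/71)·0.7317 + (16/71)·0.5000 + (19/71)·0.8421 + (19/71)·0.7179 = 0.705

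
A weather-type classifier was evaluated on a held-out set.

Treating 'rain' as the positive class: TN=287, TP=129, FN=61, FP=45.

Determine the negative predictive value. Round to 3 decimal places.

0.825

NPV = TN/(TN+FN) = 287/(287+61) = 0.825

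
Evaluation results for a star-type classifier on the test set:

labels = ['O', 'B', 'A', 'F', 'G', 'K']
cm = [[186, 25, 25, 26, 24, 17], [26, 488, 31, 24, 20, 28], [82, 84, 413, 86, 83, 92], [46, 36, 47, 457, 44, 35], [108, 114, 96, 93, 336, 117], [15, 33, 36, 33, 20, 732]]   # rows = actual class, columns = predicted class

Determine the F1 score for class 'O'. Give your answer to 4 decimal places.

0.4856

One-vs-rest for 'O': TP = diagonal; FP = other classes predicted 'O'; FN = 'O' predicted as other.
F1 score = 2·TP/(2·TP+FP+FN).
O: TP=186, FP=26+82+46+108+15=277, FN=25+25+26+24+17=117 → 372/766 = 0.48564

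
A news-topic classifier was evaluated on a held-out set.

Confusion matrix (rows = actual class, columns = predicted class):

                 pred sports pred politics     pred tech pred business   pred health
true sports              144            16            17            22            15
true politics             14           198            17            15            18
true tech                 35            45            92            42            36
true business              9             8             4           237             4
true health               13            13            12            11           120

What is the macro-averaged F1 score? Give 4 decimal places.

0.6678

Per-class F1 score (2·TP/(2·TP+FP+FN)):
  sports: TP=144, FP=14+35+9+13=71, FN=16+17+22+15=70 → 288/429 = 0.67133
  politics: TP=198, FP=16+45+8+13=82, FN=14+17+15+18=64 → 396/542 = 0.73063
  tech: TP=92, FP=17+17+4+12=50, FN=35+45+42+36=158 → 184/392 = 0.46939
  business: TP=237, FP=22+15+42+11=90, FN=9+8+4+4=25 → 474/589 = 0.80475
  health: TP=120, FP=15+18+36+4=73, FN=13+13+12+11=49 → 240/362 = 0.66298
Macro-F1 score = mean = (0.67133 + 0.73063 + 0.46939 + 0.80475 + 0.66298) / 5 = 0.6678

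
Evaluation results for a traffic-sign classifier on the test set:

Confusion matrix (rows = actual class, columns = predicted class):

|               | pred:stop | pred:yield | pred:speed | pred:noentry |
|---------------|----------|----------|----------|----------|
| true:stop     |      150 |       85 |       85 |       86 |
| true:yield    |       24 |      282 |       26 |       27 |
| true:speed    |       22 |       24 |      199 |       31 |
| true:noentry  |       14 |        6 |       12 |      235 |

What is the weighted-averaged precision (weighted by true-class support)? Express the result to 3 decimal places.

Per-class precision (TP/(TP+FP)):
  stop: TP=150, FP=24+22+14=60 → 150/210 = 0.7143
  yield: TP=282, FP=85+24+6=115 → 282/397 = 0.7103
  speed: TP=199, FP=85+26+12=123 → 199/322 = 0.6180
  noentry: TP=235, FP=86+27+31=144 → 235/379 = 0.6201
Weighted-precision = Σ (supportᵢ/N)·precisionᵢ with N=1308: (406/1308)·0.7143 + (359/1308)·0.7103 + (276/1308)·0.6180 + (267/1308)·0.6201 = 0.674

0.674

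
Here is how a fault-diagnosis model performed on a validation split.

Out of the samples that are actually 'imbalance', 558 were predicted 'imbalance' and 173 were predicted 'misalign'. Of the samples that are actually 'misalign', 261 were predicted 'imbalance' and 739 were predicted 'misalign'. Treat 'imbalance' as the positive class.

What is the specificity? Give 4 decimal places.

Specificity = TN/(TN+FP) = 739/(739+261) = 0.7390

0.7390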